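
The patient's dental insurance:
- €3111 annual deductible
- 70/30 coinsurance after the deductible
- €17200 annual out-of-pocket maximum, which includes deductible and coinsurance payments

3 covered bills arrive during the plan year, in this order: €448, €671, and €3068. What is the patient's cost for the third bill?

#1 (€448): entire amount goes to the deductible. Cost to patient: €448. OOP to date €448.
#2 (€671): entire amount goes to the deductible. Cost to patient: €671. OOP to date €1119.
#3 (€3068): €1992 finishes the deductible; €1076 goes to coinsurance; 30% of €1076 = €322.80. Cost to patient: €2314.80. OOP to date €3433.80.

€2314.80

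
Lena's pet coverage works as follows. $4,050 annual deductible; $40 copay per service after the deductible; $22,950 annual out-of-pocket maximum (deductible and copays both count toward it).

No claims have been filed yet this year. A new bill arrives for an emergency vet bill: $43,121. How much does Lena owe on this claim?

$4,090

Deductible not yet touched, so the first $4,050 of the bill goes to the deductible.
The remaining $39,071 (= $43,121 − $4,050) moves to the copay.
Copay on this service: $40.
Owner responsibility before any cap: $4,050 + $40 = $4,090.
Total out-of-pocket so far would be $0 + $4,090 = $4,090, below the $22,950 cap — no reduction.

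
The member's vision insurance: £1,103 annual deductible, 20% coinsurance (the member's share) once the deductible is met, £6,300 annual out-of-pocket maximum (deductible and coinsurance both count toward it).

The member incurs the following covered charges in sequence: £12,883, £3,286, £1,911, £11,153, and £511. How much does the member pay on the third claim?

£382.20

Bill 1, £12,883: £1,103 to deductible, leaving £11,780; member's 20% is £2,356. Member pays £3,459; OOP now £3,459.
Bill 2, £3,286: 20% coinsurance on £3,286 = £657.20. Cost to member: £657.20. OOP to date £4,116.20.
Bill 3, £1,911: deductible met; 20% of £1,911 = £382.20. Cost to member: £382.20. OOP to date £4,498.40.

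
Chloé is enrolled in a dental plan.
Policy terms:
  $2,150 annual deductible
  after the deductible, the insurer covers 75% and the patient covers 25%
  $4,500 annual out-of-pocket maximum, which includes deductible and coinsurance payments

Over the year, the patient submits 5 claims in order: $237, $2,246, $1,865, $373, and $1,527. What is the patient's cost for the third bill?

$466.25

Claim 1 ($237): all of it applies to the deductible. Cost to patient: $237. OOP to date $237.
Claim 2 ($2,246): $1,913 to deductible, leaving $333; coinsurance $333 × 25% = $83.25. Patient pays $1,996.25; OOP now $2,233.25.
Claim 3 ($1,865): deductible already satisfied, so patient's share is 25% × $1,865 = $466.25. Cost to patient: $466.25. OOP to date $2,699.50.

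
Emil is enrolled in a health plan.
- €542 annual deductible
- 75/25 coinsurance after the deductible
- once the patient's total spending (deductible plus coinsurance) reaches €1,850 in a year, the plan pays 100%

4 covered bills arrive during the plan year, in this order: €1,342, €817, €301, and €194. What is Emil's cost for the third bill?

Bill 1, €1,342: €542 finishes the deductible; €800 goes to coinsurance; coinsurance €800 × 25% = €200. Patient owes €742 (running OOP €742).
Bill 2, €817: deductible already satisfied, so patient's share is 25% × €817 = €204.25. Cost to patient: €204.25. OOP to date €946.25.
Bill 3, €301: deductible already satisfied, so patient's share is 25% × €301 = €75.25. Cost to patient: €75.25. OOP to date €1,021.50.

€75.25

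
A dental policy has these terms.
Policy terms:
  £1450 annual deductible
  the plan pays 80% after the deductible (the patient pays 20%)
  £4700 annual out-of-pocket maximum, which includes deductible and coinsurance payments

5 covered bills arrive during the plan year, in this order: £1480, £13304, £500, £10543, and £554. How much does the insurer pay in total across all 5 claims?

Claim 1 (£1480): deductible takes £1450, £30 remains; patient's 20% is £6. Patient owes £1456 (running OOP £1456). Plan pays £1480 − £1456 = £24.
Claim 2 (£13304): 20% coinsurance on £13304 = £2660.80. Patient owes £2660.80 (running OOP £4116.80). Insurer: £13304 − £2660.80 = £10643.20.
Claim 3 (£500): 20% coinsurance on £500 = £100. Patient pays £100; OOP now £4216.80. Plan pays £500 − £100 = £400.
Claim 4 (£10543): 20% coinsurance on £10543 = £2108.60. That would push OOP to £6325.40, over the £4700 cap, so patient pays £4700 − £4216.80 = £483.20. Insurer: £10543 − £483.20 = £10059.80.
Claim 5 (£554): deductible already satisfied, so patient's share is 20% × £554 = £110.80. That would push OOP to £4810.80, over the £4700 cap, so patient pays £4700 − £4700 = £0. Insurer: £554 − £0 = £554.
Insurer total: £24 + £10643.20 + £400 + £10059.80 + £554 = £21681.

£21681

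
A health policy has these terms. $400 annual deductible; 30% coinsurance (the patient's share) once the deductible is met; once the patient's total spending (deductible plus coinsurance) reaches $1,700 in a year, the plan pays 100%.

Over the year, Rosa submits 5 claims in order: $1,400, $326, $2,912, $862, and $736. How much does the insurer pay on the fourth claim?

$833.40

Claim 1 ($1,400): deductible takes $400, $1,000 remains; 30% of $1,000 = $300. Patient pays $700; OOP now $700. Insurer: $1,400 − $700 = $700.
Claim 2 ($326): deductible already satisfied, so patient's share is 30% × $326 = $97.80. Patient pays $97.80; OOP now $797.80. Insurer: $326 − $97.80 = $228.20.
Claim 3 ($2,912): 30% coinsurance on $2,912 = $873.60. Cost to patient: $873.60. OOP to date $1,671.40. Insurer: $2,912 − $873.60 = $2,038.40.
Claim 4 ($862): deductible met; 30% of $862 = $258.60. OOP would hit $1,930 > $1,700, so the cap limits the patient to $1,700 − $1,671.40 = $28.60. Insurer: $862 − $28.60 = $833.40.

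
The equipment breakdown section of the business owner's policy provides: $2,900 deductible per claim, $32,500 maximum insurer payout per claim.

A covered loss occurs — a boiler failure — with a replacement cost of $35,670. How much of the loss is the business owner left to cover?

After the deductible, $35,670 − $2,900 = $32,770 remains.
Since $32,770 > $32,500, the payout is capped at $32,500.
Business owner's share is the uncovered remainder: $35,670 − $32,500 = $3,170.

$3,170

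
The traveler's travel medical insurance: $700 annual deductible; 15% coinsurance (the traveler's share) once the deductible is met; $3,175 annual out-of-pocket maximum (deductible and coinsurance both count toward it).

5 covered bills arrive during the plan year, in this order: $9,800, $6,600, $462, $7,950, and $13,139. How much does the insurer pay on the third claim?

$392.70

Bill 1, $9,800: deductible takes $700, $9,100 remains; 15% of $9,100 = $1,365. Cost to traveler: $2,065. OOP to date $2,065. Insurer: $9,800 − $2,065 = $7,735.
Bill 2, $6,600: deductible already satisfied, so traveler's share is 15% × $6,600 = $990. Cost to traveler: $990. OOP to date $3,055. Plan pays $6,600 − $990 = $5,610.
Bill 3, $462: 15% coinsurance on $462 = $69.30. Traveler pays $69.30; OOP now $3,124.30. Insurer: $462 − $69.30 = $392.70.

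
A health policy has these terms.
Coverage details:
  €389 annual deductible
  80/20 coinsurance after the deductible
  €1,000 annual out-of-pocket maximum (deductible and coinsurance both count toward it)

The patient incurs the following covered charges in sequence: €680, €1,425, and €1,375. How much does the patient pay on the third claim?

€267.80

Bill 1, €680: €389 to deductible, leaving €291; coinsurance €291 × 20% = €58.20. Patient owes €447.20 (running OOP €447.20).
Bill 2, €1,425: 20% coinsurance on €1,425 = €285. Patient pays €285; OOP now €732.20.
Bill 3, €1,375: deductible met; 20% of €1,375 = €275. Adding that to €732.20 gives €1,007.20, past the €1,000 cap; patient pays only €1,000 − €732.20 = €267.80.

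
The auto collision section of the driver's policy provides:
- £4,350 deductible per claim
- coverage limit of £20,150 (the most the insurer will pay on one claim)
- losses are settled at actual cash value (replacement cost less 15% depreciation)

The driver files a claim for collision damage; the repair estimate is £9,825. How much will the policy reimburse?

Depreciate 15%: the covered value is £9,825 × 0.85 = £8,351.25.
After the deductible, £8,351.25 − £4,350 = £4,001.25 remains.
£4,001.25 ≤ £20,150, so the limit doesn't bind; insurer pays £4,001.25.

£4,001.25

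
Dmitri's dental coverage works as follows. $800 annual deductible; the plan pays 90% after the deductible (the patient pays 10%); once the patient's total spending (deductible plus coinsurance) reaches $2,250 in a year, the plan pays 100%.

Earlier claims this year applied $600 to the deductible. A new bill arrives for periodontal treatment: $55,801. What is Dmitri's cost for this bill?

$1,650

Remaining deductible: $800 − $600 = $200.
That leaves $55,801 − $200 = $55,601 for coinsurance.
Patient's 10% share of $55,601 is $5,560.10.
So the patient owes $200 + $5,560.10 = $5,760.10 before any cap.
Year-to-date out-of-pocket would reach $600 + $5,760.10 = $6,360.10, above the $2,250 maximum, so the patient pays only $2,250 − $600 = $1,650.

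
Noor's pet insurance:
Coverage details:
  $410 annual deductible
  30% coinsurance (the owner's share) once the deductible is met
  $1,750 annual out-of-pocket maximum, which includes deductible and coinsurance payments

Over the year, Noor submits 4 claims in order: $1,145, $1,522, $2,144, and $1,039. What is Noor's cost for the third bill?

#1 ($1,145): $410 to deductible, leaving $735; coinsurance $735 × 30% = $220.50. Cost to owner: $630.50. OOP to date $630.50.
#2 ($1,522): deductible already satisfied, so owner's share is 30% × $1,522 = $456.60. Owner owes $456.60 (running OOP $1,087.10).
#3 ($2,144): deductible met; 30% of $2,144 = $643.20. Owner pays $643.20; OOP now $1,730.30.

$643.20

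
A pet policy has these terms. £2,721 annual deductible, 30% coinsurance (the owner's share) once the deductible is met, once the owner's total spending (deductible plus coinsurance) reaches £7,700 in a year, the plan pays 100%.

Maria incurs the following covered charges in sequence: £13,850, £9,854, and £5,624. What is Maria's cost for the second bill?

Claim 1 — £13,850: £2,721 finishes the deductible; £11,129 goes to coinsurance; coinsurance £11,129 × 30% = £3,338.70. Cost to owner: £6,059.70. OOP to date £6,059.70.
Claim 2 — £9,854: deductible already satisfied, so owner's share is 30% × £9,854 = £2,956.20. Adding that to £6,059.70 gives £9,015.90, past the £7,700 cap; owner pays only £7,700 − £6,059.70 = £1,640.30.

£1,640.30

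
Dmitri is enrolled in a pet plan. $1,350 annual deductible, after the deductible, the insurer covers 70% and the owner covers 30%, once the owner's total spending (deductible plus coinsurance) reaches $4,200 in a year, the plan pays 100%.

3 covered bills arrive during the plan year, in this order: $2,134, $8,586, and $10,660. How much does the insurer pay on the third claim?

Claim 1 ($2,134): deductible takes $1,350, $784 remains; 30% of $784 = $235.20. Owner owes $1,585.20 (running OOP $1,585.20). Plan pays $2,134 − $1,585.20 = $548.80.
Claim 2 ($8,586): deductible met; 30% of $8,586 = $2,575.80. Owner owes $2,575.80 (running OOP $4,161). Plan pays $8,586 − $2,575.80 = $6,010.20.
Claim 3 ($10,660): deductible met; 30% of $10,660 = $3,198. Adding that to $4,161 gives $7,359, past the $4,200 cap; owner pays only $4,200 − $4,161 = $39. Insurer: $10,660 − $39 = $10,621.

$10,621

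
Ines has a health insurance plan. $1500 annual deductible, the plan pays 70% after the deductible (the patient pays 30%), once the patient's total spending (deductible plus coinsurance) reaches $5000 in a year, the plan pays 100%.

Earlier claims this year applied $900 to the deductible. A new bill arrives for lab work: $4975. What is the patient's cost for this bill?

$900 of the $1500 deductible is already met, leaving $600.
The remaining $4375 (= $4975 − $600) moves to coinsurance.
30% of $4375 = $1312.50 falls to the patient.
So the patient owes $600 + $1312.50 = $1912.50 before any cap.
Total out-of-pocket so far would be $900 + $1912.50 = $2812.50, below the $5000 cap — no reduction.

$1912.50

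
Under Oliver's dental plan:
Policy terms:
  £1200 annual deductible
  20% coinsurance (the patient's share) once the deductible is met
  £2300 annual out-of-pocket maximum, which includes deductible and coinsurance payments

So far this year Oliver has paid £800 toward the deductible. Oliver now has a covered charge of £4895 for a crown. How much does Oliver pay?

£1299

Remaining deductible: £1200 − £800 = £400.
That leaves £4895 − £400 = £4495 for coinsurance.
Patient's 20% share of £4495 is £899.
Patient responsibility before any cap: £400 + £899 = £1299.
Cumulative spending £800 + £1299 = £2099 stays under the £2300 maximum.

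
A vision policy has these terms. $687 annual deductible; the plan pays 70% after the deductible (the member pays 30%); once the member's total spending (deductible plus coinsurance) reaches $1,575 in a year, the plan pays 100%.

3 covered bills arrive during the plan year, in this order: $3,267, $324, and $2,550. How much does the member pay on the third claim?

$16.80

#1 ($3,267): $687 to deductible, leaving $2,580; coinsurance $2,580 × 30% = $774. Member pays $1,461; OOP now $1,461.
#2 ($324): 30% coinsurance on $324 = $97.20. Member owes $97.20 (running OOP $1,558.20).
#3 ($2,550): deductible met; 30% of $2,550 = $765. OOP would hit $2,323.20 > $1,575, so the cap limits the member to $1,575 − $1,558.20 = $16.80.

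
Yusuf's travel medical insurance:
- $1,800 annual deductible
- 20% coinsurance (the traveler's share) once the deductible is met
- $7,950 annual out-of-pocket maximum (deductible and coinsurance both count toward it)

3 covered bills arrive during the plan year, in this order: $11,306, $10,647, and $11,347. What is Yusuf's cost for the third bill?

$2,119.40

Claim 1 — $11,306: $1,800 finishes the deductible; $9,506 goes to coinsurance; 20% of $9,506 = $1,901.20. Traveler owes $3,701.20 (running OOP $3,701.20).
Claim 2 — $10,647: deductible met; 20% of $10,647 = $2,129.40. Traveler pays $2,129.40; OOP now $5,830.60.
Claim 3 — $11,347: 20% coinsurance on $11,347 = $2,269.40. Adding that to $5,830.60 gives $8,100, past the $7,950 cap; traveler pays only $7,950 − $5,830.60 = $2,119.40.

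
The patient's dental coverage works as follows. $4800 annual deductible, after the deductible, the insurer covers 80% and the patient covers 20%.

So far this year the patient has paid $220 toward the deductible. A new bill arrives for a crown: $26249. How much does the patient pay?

$220 of the $4800 deductible is already met, leaving $4580.
The remaining $21669 (= $26249 − $4580) moves to coinsurance.
20% of $21669 = $4333.80 falls to the patient.
Patient responsibility: $4580 + $4333.80 = $8913.80.

$8913.80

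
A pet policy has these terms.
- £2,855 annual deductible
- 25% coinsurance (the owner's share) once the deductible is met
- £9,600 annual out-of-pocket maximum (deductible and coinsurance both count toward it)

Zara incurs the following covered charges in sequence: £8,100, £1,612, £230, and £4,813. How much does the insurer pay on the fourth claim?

£3,609.75

Claim 1 (£8,100): £2,855 finishes the deductible; £5,245 goes to coinsurance; owner's 25% is £1,311.25. Cost to owner: £4,166.25. OOP to date £4,166.25. Plan pays £8,100 − £4,166.25 = £3,933.75.
Claim 2 (£1,612): deductible already satisfied, so owner's share is 25% × £1,612 = £403. Owner owes £403 (running OOP £4,569.25). Plan pays £1,612 − £403 = £1,209.
Claim 3 (£230): deductible met; 25% of £230 = £57.50. Owner pays £57.50; OOP now £4,626.75. Plan pays £230 − £57.50 = £172.50.
Claim 4 (£4,813): deductible met; 25% of £4,813 = £1,203.25. Cost to owner: £1,203.25. OOP to date £5,830. Plan pays £4,813 − £1,203.25 = £3,609.75.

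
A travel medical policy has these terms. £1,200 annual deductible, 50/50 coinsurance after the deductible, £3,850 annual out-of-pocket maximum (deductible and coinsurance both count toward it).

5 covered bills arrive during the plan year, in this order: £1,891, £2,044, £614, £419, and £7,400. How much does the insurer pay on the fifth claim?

Bill 1, £1,891: £1,200 to deductible, leaving £691; 50% of £691 = £345.50. Traveler owes £1,545.50 (running OOP £1,545.50). Insurer: £1,891 − £1,545.50 = £345.50.
Bill 2, £2,044: deductible met; 50% of £2,044 = £1,022. Traveler owes £1,022 (running OOP £2,567.50). Insurer: £2,044 − £1,022 = £1,022.
Bill 3, £614: deductible met; 50% of £614 = £307. Traveler owes £307 (running OOP £2,874.50). Plan pays £614 − £307 = £307.
Bill 4, £419: 50% coinsurance on £419 = £209.50. Traveler pays £209.50; OOP now £3,084. Plan pays £419 − £209.50 = £209.50.
Bill 5, £7,400: deductible already satisfied, so traveler's share is 50% × £7,400 = £3,700. That would push OOP to £6,784, over the £3,850 cap, so traveler pays £3,850 − £3,084 = £766. Insurer: £7,400 − £766 = £6,634.

£6,634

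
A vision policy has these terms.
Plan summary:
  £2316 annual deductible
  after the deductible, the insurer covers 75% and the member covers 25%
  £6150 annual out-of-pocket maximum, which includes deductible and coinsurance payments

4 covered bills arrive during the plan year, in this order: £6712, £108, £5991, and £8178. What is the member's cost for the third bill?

£1497.75

#1 (£6712): £2316 finishes the deductible; £4396 goes to coinsurance; 25% of £4396 = £1099. Member pays £3415; OOP now £3415.
#2 (£108): deductible already satisfied, so member's share is 25% × £108 = £27. Cost to member: £27. OOP to date £3442.
#3 (£5991): deductible already satisfied, so member's share is 25% × £5991 = £1497.75. Member pays £1497.75; OOP now £4939.75.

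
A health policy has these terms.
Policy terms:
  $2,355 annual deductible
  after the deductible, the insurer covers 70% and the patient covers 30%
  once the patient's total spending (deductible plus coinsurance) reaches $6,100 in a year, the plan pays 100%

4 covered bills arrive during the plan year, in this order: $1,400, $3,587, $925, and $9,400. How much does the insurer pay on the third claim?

Bill 1, $1,400: fully absorbed by the deductible. Patient owes $1,400 (running OOP $1,400). Plan pays $1,400 − $1,400 = $0.
Bill 2, $3,587: $955 finishes the deductible; $2,632 goes to coinsurance; coinsurance $2,632 × 30% = $789.60. Patient pays $1,744.60; OOP now $3,144.60. Insurer: $3,587 − $1,744.60 = $1,842.40.
Bill 3, $925: 30% coinsurance on $925 = $277.50. Cost to patient: $277.50. OOP to date $3,422.10. Plan pays $925 − $277.50 = $647.50.

$647.50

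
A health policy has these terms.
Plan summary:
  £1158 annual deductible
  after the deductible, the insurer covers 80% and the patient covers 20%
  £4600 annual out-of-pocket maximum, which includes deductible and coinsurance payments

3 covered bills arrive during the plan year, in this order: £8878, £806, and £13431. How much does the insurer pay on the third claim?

#1 (£8878): £1158 finishes the deductible; £7720 goes to coinsurance; 20% of £7720 = £1544. Patient pays £2702; OOP now £2702. Plan pays £8878 − £2702 = £6176.
#2 (£806): deductible already satisfied, so patient's share is 20% × £806 = £161.20. Cost to patient: £161.20. OOP to date £2863.20. Insurer: £806 − £161.20 = £644.80.
#3 (£13431): deductible already satisfied, so patient's share is 20% × £13431 = £2686.20. OOP would hit £5549.40 > £4600, so the cap limits the patient to £4600 − £2863.20 = £1736.80. Plan pays £13431 − £1736.80 = £11694.20.

£11694.20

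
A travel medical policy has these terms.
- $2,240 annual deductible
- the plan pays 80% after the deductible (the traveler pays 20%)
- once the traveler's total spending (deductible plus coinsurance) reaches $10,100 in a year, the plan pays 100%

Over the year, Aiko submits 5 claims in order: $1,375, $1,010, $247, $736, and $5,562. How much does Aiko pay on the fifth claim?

Claim 1 ($1,375): entire amount goes to the deductible. Cost to traveler: $1,375. OOP to date $1,375.
Claim 2 ($1,010): $865 finishes the deductible; $145 goes to coinsurance; traveler's 20% is $29. Traveler owes $894 (running OOP $2,269).
Claim 3 ($247): deductible already satisfied, so traveler's share is 20% × $247 = $49.40. Cost to traveler: $49.40. OOP to date $2,318.40.
Claim 4 ($736): deductible met; 20% of $736 = $147.20. Traveler owes $147.20 (running OOP $2,465.60).
Claim 5 ($5,562): deductible met; 20% of $5,562 = $1,112.40. Traveler owes $1,112.40 (running OOP $3,578).

$1,112.40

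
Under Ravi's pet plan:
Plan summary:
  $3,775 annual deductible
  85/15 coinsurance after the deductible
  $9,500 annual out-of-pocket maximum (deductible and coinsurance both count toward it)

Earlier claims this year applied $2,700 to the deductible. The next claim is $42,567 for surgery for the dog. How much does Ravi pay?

$6,800

$2,700 of the $3,775 deductible is already met, leaving $1,075.
After the $1,075 deductible portion, $42,567 − $1,075 = $41,492 is subject to coinsurance.
Coinsurance: $41,492 × 15% = $6,223.80.
Owner responsibility before any cap: $1,075 + $6,223.80 = $7,298.80.
Adding $7,298.80 to the $2,700 already spent would give $9,998.80, which exceeds the $9,500 cap; the owner pays just $9,500 − $2,700 = $6,800.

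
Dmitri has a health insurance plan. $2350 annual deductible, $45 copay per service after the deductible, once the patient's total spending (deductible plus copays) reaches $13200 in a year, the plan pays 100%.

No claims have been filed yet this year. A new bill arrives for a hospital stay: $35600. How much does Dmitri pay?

The full $2350 deductible is still open; $2350 of this bill applies to it.
After the $2350 deductible portion, $35600 − $2350 = $33250 is subject to the copay.
Copay on this service: $45.
That puts the patient's cost at $2350 + $45 = $2395 before any cap.
Total out-of-pocket so far would be $0 + $2395 = $2395, below the $13200 cap — no reduction.

$2395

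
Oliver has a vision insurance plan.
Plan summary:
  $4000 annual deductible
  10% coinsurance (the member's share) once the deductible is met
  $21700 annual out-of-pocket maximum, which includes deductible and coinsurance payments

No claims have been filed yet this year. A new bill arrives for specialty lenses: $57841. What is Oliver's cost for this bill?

$9384.10

The full $4000 deductible is still open; $4000 of this bill applies to it.
The remaining $53841 (= $57841 − $4000) moves to coinsurance.
Coinsurance: $53841 × 10% = $5384.10.
So the member owes $4000 + $5384.10 = $9384.10 before any cap.
Year-to-date out-of-pocket becomes $0 + $9384.10 = $9384.10, still under the $21700 maximum, so no cap applies.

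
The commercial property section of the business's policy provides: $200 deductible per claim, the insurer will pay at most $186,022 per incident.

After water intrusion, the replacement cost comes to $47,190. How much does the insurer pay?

$46,990

Less the $200 deductible: $47,190 − $200 = $46,990.
$46,990 ≤ $186,022, so the limit doesn't bind; insurer pays $46,990.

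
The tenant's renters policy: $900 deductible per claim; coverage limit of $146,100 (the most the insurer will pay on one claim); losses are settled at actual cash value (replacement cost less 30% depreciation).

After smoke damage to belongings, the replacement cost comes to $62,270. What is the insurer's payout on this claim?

$42,689

Actual cash value after 30% depreciation: $62,270 × 70% = $43,589.
Less the $900 deductible: $43,589 − $900 = $42,689.
That's under the $146,100 cap, so the insurer reimburses the full $42,689.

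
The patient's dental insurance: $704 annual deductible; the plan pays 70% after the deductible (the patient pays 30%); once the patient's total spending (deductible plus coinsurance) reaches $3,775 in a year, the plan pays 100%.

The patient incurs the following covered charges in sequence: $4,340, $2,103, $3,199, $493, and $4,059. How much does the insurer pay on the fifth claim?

Claim 1 — $4,340: $704 to deductible, leaving $3,636; patient's 30% is $1,090.80. Patient owes $1,794.80 (running OOP $1,794.80). Plan pays $4,340 − $1,794.80 = $2,545.20.
Claim 2 — $2,103: 30% coinsurance on $2,103 = $630.90. Patient pays $630.90; OOP now $2,425.70. Insurer: $2,103 − $630.90 = $1,472.10.
Claim 3 — $3,199: deductible already satisfied, so patient's share is 30% × $3,199 = $959.70. Patient owes $959.70 (running OOP $3,385.40). Plan pays $3,199 − $959.70 = $2,239.30.
Claim 4 — $493: deductible already satisfied, so patient's share is 30% × $493 = $147.90. Patient owes $147.90 (running OOP $3,533.30). Insurer: $493 − $147.90 = $345.10.
Claim 5 — $4,059: 30% coinsurance on $4,059 = $1,217.70. That would push OOP to $4,751, over the $3,775 cap, so patient pays $3,775 − $3,533.30 = $241.70. Plan pays $4,059 − $241.70 = $3,817.30.

$3,817.30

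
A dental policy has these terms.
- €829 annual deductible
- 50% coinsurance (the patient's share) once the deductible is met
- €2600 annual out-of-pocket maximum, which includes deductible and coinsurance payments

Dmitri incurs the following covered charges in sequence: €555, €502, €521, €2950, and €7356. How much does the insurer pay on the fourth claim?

#1 (€555): fully absorbed by the deductible. Cost to patient: €555. OOP to date €555. Insurer: €555 − €555 = €0.
#2 (€502): €274 to deductible, leaving €228; patient's 50% is €114. Patient pays €388; OOP now €943. Plan pays €502 − €388 = €114.
#3 (€521): deductible already satisfied, so patient's share is 50% × €521 = €260.50. Patient pays €260.50; OOP now €1203.50. Insurer: €521 − €260.50 = €260.50.
#4 (€2950): deductible already satisfied, so patient's share is 50% × €2950 = €1475. Adding that to €1203.50 gives €2678.50, past the €2600 cap; patient pays only €2600 − €1203.50 = €1396.50. Insurer: €2950 − €1396.50 = €1553.50.

€1553.50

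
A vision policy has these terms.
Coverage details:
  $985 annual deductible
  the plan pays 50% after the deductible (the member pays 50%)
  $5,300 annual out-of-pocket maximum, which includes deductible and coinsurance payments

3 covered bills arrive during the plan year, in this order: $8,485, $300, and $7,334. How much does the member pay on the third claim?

$415

#1 ($8,485): deductible takes $985, $7,500 remains; coinsurance $7,500 × 50% = $3,750. Cost to member: $4,735. OOP to date $4,735.
#2 ($300): 50% coinsurance on $300 = $150. Member pays $150; OOP now $4,885.
#3 ($7,334): deductible already satisfied, so member's share is 50% × $7,334 = $3,667. That would push OOP to $8,552, over the $5,300 cap, so member pays $5,300 − $4,885 = $415.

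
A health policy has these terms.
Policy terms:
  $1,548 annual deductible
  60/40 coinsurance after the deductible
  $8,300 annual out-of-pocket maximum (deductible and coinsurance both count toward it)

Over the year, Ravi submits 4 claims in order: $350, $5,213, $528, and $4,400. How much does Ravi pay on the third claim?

Claim 1 ($350): entire amount goes to the deductible. Cost to patient: $350. OOP to date $350.
Claim 2 ($5,213): deductible takes $1,198, $4,015 remains; coinsurance $4,015 × 40% = $1,606. Patient owes $2,804 (running OOP $3,154).
Claim 3 ($528): deductible already satisfied, so patient's share is 40% × $528 = $211.20. Cost to patient: $211.20. OOP to date $3,365.20.

$211.20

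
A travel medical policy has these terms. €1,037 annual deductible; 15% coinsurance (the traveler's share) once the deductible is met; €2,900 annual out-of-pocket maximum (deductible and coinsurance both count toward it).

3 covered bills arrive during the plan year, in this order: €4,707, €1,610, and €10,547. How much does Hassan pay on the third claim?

Bill 1, €4,707: deductible takes €1,037, €3,670 remains; traveler's 15% is €550.50. Traveler owes €1,587.50 (running OOP €1,587.50).
Bill 2, €1,610: 15% coinsurance on €1,610 = €241.50. Traveler owes €241.50 (running OOP €1,829).
Bill 3, €10,547: deductible already satisfied, so traveler's share is 15% × €10,547 = €1,582.05. That would push OOP to €3,411.05, over the €2,900 cap, so traveler pays €2,900 − €1,829 = €1,071.

€1,071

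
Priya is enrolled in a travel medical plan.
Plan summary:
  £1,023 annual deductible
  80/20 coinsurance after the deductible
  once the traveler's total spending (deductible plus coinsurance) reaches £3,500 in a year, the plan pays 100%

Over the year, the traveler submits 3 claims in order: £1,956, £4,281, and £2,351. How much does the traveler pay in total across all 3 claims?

£2,536

#1 (£1,956): £1,023 finishes the deductible; £933 goes to coinsurance; traveler's 20% is £186.60. Cost to traveler: £1,209.60. OOP to date £1,209.60.
#2 (£4,281): deductible met; 20% of £4,281 = £856.20. Cost to traveler: £856.20. OOP to date £2,065.80.
#3 (£2,351): deductible already satisfied, so traveler's share is 20% × £2,351 = £470.20. Cost to traveler: £470.20. OOP to date £2,536.
Summing the traveler's payments: £1,209.60 + £856.20 + £470.20 = £2,536.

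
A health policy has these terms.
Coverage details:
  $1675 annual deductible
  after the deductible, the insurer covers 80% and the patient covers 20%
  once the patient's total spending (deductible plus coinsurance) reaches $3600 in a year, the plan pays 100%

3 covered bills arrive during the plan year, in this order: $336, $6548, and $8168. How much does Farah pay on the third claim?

$883.20

Claim 1 — $336: entire amount goes to the deductible. Patient pays $336; OOP now $336.
Claim 2 — $6548: $1339 to deductible, leaving $5209; coinsurance $5209 × 20% = $1041.80. Patient owes $2380.80 (running OOP $2716.80).
Claim 3 — $8168: deductible met; 20% of $8168 = $1633.60. OOP would hit $4350.40 > $3600, so the cap limits the patient to $3600 − $2716.80 = $883.20.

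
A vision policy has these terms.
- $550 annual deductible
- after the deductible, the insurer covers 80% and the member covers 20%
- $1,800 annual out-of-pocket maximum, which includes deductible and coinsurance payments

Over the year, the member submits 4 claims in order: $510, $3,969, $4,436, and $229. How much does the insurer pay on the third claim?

Bill 1, $510: fully absorbed by the deductible. Member owes $510 (running OOP $510). Insurer: $510 − $510 = $0.
Bill 2, $3,969: deductible takes $40, $3,929 remains; 20% of $3,929 = $785.80. Cost to member: $825.80. OOP to date $1,335.80. Insurer: $3,969 − $825.80 = $3,143.20.
Bill 3, $4,436: deductible met; 20% of $4,436 = $887.20. OOP would hit $2,223 > $1,800, so the cap limits the member to $1,800 − $1,335.80 = $464.20. Insurer: $4,436 − $464.20 = $3,971.80.

$3,971.80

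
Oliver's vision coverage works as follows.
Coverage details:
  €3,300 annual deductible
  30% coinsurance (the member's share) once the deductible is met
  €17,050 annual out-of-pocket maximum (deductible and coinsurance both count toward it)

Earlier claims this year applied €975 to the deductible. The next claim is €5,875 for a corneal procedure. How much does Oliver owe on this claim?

€3,390

€975 of the €3,300 deductible is already met, leaving €2,325.
The remaining €3,550 (= €5,875 − €2,325) moves to coinsurance.
Member's 30% share of €3,550 is €1,065.
So the member owes €2,325 + €1,065 = €3,390 before any cap.
Year-to-date out-of-pocket becomes €975 + €3,390 = €4,365, still under the €17,050 maximum, so no cap applies.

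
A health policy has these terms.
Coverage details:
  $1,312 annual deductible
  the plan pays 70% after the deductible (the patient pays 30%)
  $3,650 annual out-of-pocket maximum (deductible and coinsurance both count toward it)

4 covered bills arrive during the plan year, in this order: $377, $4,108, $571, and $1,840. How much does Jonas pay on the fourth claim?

$552

Claim 1 ($377): fully absorbed by the deductible. Patient pays $377; OOP now $377.
Claim 2 ($4,108): deductible takes $935, $3,173 remains; patient's 30% is $951.90. Patient pays $1,886.90; OOP now $2,263.90.
Claim 3 ($571): deductible met; 30% of $571 = $171.30. Patient owes $171.30 (running OOP $2,435.20).
Claim 4 ($1,840): deductible met; 30% of $1,840 = $552. Cost to patient: $552. OOP to date $2,987.20.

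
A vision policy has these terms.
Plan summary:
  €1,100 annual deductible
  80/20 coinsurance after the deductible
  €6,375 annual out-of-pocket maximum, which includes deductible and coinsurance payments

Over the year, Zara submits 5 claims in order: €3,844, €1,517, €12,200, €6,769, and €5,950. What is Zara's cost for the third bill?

€2,440

Claim 1 (€3,844): deductible takes €1,100, €2,744 remains; 20% of €2,744 = €548.80. Member pays €1,648.80; OOP now €1,648.80.
Claim 2 (€1,517): deductible already satisfied, so member's share is 20% × €1,517 = €303.40. Member pays €303.40; OOP now €1,952.20.
Claim 3 (€12,200): 20% coinsurance on €12,200 = €2,440. Member pays €2,440; OOP now €4,392.20.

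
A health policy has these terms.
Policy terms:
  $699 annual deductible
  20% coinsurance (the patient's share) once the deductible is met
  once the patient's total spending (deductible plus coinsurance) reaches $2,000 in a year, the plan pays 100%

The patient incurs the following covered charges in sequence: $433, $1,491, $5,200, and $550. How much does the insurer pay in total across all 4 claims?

$5,674

Claim 1 — $433: entire amount goes to the deductible. Cost to patient: $433. OOP to date $433. Insurer: $433 − $433 = $0.
Claim 2 — $1,491: deductible takes $266, $1,225 remains; coinsurance $1,225 × 20% = $245. Patient pays $511; OOP now $944. Insurer: $1,491 − $511 = $980.
Claim 3 — $5,200: deductible met; 20% of $5,200 = $1,040. Cost to patient: $1,040. OOP to date $1,984. Insurer: $5,200 − $1,040 = $4,160.
Claim 4 — $550: deductible met; 20% of $550 = $110. That would push OOP to $2,094, over the $2,000 cap, so patient pays $2,000 − $1,984 = $16. Plan pays $550 − $16 = $534.
Insurer total: $0 + $980 + $4,160 + $534 = $5,674.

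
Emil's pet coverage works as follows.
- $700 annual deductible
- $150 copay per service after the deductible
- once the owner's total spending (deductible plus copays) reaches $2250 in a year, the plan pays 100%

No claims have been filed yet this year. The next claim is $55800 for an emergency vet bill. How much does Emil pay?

$850

The full $700 deductible is still open; $700 of this bill applies to it.
That leaves $55800 − $700 = $55100 for the copay.
Copay on this service: $150.
Owner responsibility before any cap: $700 + $150 = $850.
Total out-of-pocket so far would be $0 + $850 = $850, below the $2250 cap — no reduction.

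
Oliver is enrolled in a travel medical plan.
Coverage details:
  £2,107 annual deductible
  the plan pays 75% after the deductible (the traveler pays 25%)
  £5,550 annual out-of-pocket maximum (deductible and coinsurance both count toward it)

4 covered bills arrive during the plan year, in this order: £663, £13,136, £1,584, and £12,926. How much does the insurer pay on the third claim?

£1,188

Claim 1 (£663): fully absorbed by the deductible. Traveler pays £663; OOP now £663. Insurer: £663 − £663 = £0.
Claim 2 (£13,136): deductible takes £1,444, £11,692 remains; traveler's 25% is £2,923. Traveler owes £4,367 (running OOP £5,030). Insurer: £13,136 − £4,367 = £8,769.
Claim 3 (£1,584): deductible met; 25% of £1,584 = £396. Cost to traveler: £396. OOP to date £5,426. Plan pays £1,584 − £396 = £1,188.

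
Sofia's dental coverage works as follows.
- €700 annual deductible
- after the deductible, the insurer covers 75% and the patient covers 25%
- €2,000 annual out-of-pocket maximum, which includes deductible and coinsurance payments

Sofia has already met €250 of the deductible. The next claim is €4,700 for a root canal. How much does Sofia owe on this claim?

Deductible still to meet: €700 − €250 = €450.
After the €450 deductible portion, €4,700 − €450 = €4,250 is subject to coinsurance.
Coinsurance: €4,250 × 25% = €1,062.50.
Patient responsibility before any cap: €450 + €1,062.50 = €1,512.50.
Total out-of-pocket so far would be €250 + €1,512.50 = €1,762.50, below the €2,000 cap — no reduction.

€1,512.50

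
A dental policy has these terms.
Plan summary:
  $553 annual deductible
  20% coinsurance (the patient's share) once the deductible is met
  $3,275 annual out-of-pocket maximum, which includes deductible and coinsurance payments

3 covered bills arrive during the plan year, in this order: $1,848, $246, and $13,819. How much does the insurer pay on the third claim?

$11,405.20

Claim 1 ($1,848): $553 finishes the deductible; $1,295 goes to coinsurance; patient's 20% is $259. Cost to patient: $812. OOP to date $812. Insurer: $1,848 − $812 = $1,036.
Claim 2 ($246): deductible already satisfied, so patient's share is 20% × $246 = $49.20. Patient pays $49.20; OOP now $861.20. Plan pays $246 − $49.20 = $196.80.
Claim 3 ($13,819): 20% coinsurance on $13,819 = $2,763.80. Adding that to $861.20 gives $3,625, past the $3,275 cap; patient pays only $3,275 − $861.20 = $2,413.80. Insurer: $13,819 − $2,413.80 = $11,405.20.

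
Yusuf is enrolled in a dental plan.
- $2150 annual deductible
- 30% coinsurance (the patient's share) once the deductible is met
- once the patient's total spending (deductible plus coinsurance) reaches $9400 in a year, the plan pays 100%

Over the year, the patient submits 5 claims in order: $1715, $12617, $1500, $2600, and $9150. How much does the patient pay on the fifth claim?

$2365.40

Claim 1 ($1715): entire amount goes to the deductible. Patient owes $1715 (running OOP $1715).
Claim 2 ($12617): deductible takes $435, $12182 remains; 30% of $12182 = $3654.60. Patient owes $4089.60 (running OOP $5804.60).
Claim 3 ($1500): deductible met; 30% of $1500 = $450. Patient owes $450 (running OOP $6254.60).
Claim 4 ($2600): 30% coinsurance on $2600 = $780. Patient pays $780; OOP now $7034.60.
Claim 5 ($9150): deductible already satisfied, so patient's share is 30% × $9150 = $2745. OOP would hit $9779.60 > $9400, so the cap limits the patient to $9400 − $7034.60 = $2365.40.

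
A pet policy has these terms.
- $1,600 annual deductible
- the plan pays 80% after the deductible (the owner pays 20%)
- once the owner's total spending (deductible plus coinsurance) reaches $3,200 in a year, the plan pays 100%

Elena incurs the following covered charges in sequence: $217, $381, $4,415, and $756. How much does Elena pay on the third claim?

Bill 1, $217: fully absorbed by the deductible. Cost to owner: $217. OOP to date $217.
Bill 2, $381: fully absorbed by the deductible. Owner owes $381 (running OOP $598).
Bill 3, $4,415: deductible takes $1,002, $3,413 remains; 20% of $3,413 = $682.60. Cost to owner: $1,684.60. OOP to date $2,282.60.

$1,684.60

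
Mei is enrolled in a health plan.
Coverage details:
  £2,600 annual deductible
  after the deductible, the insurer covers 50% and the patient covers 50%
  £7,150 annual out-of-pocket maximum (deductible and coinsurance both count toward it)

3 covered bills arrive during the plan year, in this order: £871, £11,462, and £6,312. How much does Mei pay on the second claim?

#1 (£871): entire amount goes to the deductible. Patient owes £871 (running OOP £871).
#2 (£11,462): £1,729 finishes the deductible; £9,733 goes to coinsurance; 50% of £9,733 = £4,866.50. Claim cost before the cap: £1,729 + £4,866.50 = £6,595.50. Adding that to £871 gives £7,466.50, past the £7,150 cap; patient pays only £7,150 − £871 = £6,279.

£6,279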